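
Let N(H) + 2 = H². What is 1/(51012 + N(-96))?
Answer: 1/60226 ≈ 1.6604e-5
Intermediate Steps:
N(H) = -2 + H²
1/(51012 + N(-96)) = 1/(51012 + (-2 + (-96)²)) = 1/(51012 + (-2 + 9216)) = 1/(51012 + 9214) = 1/60226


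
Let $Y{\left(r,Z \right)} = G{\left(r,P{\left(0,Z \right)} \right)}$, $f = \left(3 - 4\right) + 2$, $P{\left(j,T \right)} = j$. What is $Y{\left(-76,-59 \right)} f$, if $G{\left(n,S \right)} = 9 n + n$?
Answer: $-760$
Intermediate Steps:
$G{\left(n,S \right)} = 10 n$
$f = 1$ ($f = -1 + 2 = 1$)
$Y{\left(r,Z \right)} = 10 r$
$Y{\left(-76,-59 \right)} f = 10 \left(-76\right) 1 = \left(-760\right) 1 = -760$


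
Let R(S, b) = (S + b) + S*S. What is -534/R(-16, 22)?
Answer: -267/131 ≈ -2.0382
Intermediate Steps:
R(S, b) = S + b + S² (R(S, b) = (S + b) + S² = S + b + S²)
-534/R(-16, 22) = -534/(-16 + 22 + (-16)²) = -534/(-16 + 22 + 256) = -534/262 = -534*1/262 = -267/131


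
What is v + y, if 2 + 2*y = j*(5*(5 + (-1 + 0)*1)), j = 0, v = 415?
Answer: 414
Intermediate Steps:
y = -1 (y = -1 + (0*(5*(5 + (-1 + 0)*1)))/2 = -1 + (0*(5*(5 - 1*1)))/2 = -1 + (0*(5*(5 - 1)))/2 = -1 + (0*(5*4))/2 = -1 + (0*20)/2 = -1 + (½)*0 = -1 + 0 = -1)
v + y = 415 - 1 = 414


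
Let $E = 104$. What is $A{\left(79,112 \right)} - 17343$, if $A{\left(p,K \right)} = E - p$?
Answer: $-17318$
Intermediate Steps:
$A{\left(p,K \right)} = 104 - p$
$A{\left(79,112 \right)} - 17343 = \left(104 - 79\right) - 17343 = 25 - 17343 = -17318$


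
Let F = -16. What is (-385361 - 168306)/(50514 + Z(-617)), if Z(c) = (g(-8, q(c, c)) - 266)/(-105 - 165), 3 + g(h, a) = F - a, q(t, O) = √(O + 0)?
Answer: -1019452527182925/93012047037421 + 74745045*I*√617/93012047037421 ≈ -10.96 + 1.9961e-5*I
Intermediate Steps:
q(t, O) = √O
g(h, a) = -19 - a (g(h, a) = -3 + (-16 - a) = -19 - a)
Z(c) = 19/18 + √c/270 (Z(c) = ((-19 - √c) - 266)/(-105 - 165) = (-285 - √c)/(-270) = (-285 - √c)*(-1/270) = 19/18 + √c/270)
(-385361 - 168306)/(50514 + Z(-617)) = (-385361 - 168306)/(50514 + (19/18 + √(-617)/270)) = -553667/(50514 + (19/18 + (I*√617)/270)) = -553667/(50514 + (19/18 + I*√617/270)) = -553667/(909271/18 + I*√617/270)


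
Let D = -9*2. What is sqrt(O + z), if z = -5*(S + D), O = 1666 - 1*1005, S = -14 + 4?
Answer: 3*sqrt(89) ≈ 28.302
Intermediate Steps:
S = -10
D = -18
O = 661 (O = 1666 - 1005 = 661)
z = 140 (z = -5*(-10 - 18) = -5*(-28) = 140)
sqrt(O + z) = sqrt(661 + 140) = sqrt(801) = 3*sqrt(89)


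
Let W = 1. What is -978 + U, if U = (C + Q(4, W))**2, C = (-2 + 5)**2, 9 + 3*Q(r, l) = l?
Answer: -8441/9 ≈ -937.89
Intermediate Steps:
Q(r, l) = -3 + l/3
C = 9 (C = 3**2 = 9)
U = 361/9 (U = (9 + (-3 + (1/3)*1))**2 = (9 + (-3 + 1/3))**2 = (9 - 8/3)**2 = (19/3)**2 = 361/9 ≈ 40.111)
-978 + U = -978 + 361/9 = -8441/9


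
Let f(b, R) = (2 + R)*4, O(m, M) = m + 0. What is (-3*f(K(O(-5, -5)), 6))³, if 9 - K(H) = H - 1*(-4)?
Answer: -884736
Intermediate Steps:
O(m, M) = m
K(H) = 5 - H (K(H) = 9 - (H - 1*(-4)) = 9 - (H + 4) = 9 - (4 + H) = 9 + (-4 - H) = 5 - H)
f(b, R) = 8 + 4*R
(-3*f(K(O(-5, -5)), 6))³ = (-3*(8 + 4*6))³ = (-3*(8 + 24))³ = (-3*32)³ = (-96)³ = -884736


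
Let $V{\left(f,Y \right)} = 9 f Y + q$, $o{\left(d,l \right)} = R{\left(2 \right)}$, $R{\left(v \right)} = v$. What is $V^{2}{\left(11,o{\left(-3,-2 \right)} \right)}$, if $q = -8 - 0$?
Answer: $36100$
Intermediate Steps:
$q = -8$ ($q = -8 + 0 = -8$)
$o{\left(d,l \right)} = 2$
$V{\left(f,Y \right)} = -8 + 9 Y f$ ($V{\left(f,Y \right)} = 9 f Y - 8 = 9 Y f - 8 = -8 + 9 Y f$)
$V^{2}{\left(11,o{\left(-3,-2 \right)} \right)} = \left(-8 + 9 \cdot 2 \cdot 11\right)^{2} = \left(-8 + 198\right)^{2} = 190^{2} = 36100$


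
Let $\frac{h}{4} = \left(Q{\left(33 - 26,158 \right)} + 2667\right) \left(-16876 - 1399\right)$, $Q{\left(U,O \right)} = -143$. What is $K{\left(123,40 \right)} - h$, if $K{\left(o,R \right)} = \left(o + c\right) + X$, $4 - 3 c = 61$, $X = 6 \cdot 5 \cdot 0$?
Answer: $184504504$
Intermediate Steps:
$X = 0$ ($X = 30 \cdot 0 = 0$)
$h = -184504400$ ($h = 4 \left(-143 + 2667\right) \left(-16876 - 1399\right) = 4 \cdot 2524 \left(-18275\right) = 4 \left(-46126100\right) = -184504400$)
$c = -19$ ($c = \frac{4}{3} - \frac{61}{3} = -19$)
$K{\left(o,R \right)} = -19 + o$ ($K{\left(o,R \right)} = \left(o - 19\right) + 0 = \left(-19 + o\right) + 0 = -19 + o$)
$K{\left(123,40 \right)} - h = \left(-19 + 123\right) - -184504400 = 104 + 184504400 = 184504504$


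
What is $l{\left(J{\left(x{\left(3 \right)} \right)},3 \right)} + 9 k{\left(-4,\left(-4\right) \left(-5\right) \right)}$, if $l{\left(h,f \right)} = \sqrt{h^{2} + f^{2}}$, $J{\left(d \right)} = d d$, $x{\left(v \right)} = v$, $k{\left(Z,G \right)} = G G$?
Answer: $3600 + 3 \sqrt{10} \approx 3609.5$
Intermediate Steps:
$k{\left(Z,G \right)} = G^{2}$
$J{\left(d \right)} = d^{2}$
$l{\left(h,f \right)} = \sqrt{f^{2} + h^{2}}$
$l{\left(J{\left(x{\left(3 \right)} \right)},3 \right)} + 9 k{\left(-4,\left(-4\right) \left(-5\right) \right)} = \sqrt{3^{2} + \left(3^{2}\right)^{2}} + 9 \left(\left(-4\right) \left(-5\right)\right)^{2} = \sqrt{9 + 9^{2}} + 9 \cdot 20^{2} = \sqrt{9 + 81} + 9 \cdot 400 = \sqrt{90} + 3600 = 3 \sqrt{10} + 3600 = 3600 + 3 \sqrt{10}$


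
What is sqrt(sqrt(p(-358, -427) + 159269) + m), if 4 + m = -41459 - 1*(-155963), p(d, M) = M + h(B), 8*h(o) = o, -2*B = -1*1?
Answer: sqrt(458000 + sqrt(2541473))/2 ≈ 338.97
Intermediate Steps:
B = 1/2 (B = -(-1)/2 = -1/2*(-1) = 1/2 ≈ 0.50000)
h(o) = o/8
p(d, M) = 1/16 + M (p(d, M) = M + (1/8)*(1/2) = M + 1/16 = 1/16 + M)
m = 114500 (m = -4 + (-41459 - 1*(-155963)) = -4 + (-41459 + 155963) = -4 + 114504 = 114500)
sqrt(sqrt(p(-358, -427) + 159269) + m) = sqrt(sqrt((1/16 - 427) + 159269) + 114500) = sqrt(sqrt(-6831/16 + 159269) + 114500) = sqrt(sqrt(2541473/16) + 114500) = sqrt(sqrt(2541473)/4 + 114500) = sqrt(114500 + sqrt(2541473)/4)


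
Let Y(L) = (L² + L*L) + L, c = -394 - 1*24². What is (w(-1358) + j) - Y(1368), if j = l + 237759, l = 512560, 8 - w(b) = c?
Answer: -2992919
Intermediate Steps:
c = -970 (c = -394 - 1*576 = -394 - 576 = -970)
w(b) = 978 (w(b) = 8 - 1*(-970) = 8 + 970 = 978)
Y(L) = L + 2*L² (Y(L) = (L² + L²) + L = 2*L² + L = L + 2*L²)
j = 750319 (j = 512560 + 237759 = 750319)
(w(-1358) + j) - Y(1368) = (978 + 750319) - 1368*(1 + 2*1368) = 751297 - 1368*(1 + 2736) = 751297 - 1368*2737 = 751297 - 1*3744216 = 751297 - 3744216 = -2992919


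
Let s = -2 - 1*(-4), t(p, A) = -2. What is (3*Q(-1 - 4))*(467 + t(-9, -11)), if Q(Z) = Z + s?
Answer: -4185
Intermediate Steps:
s = 2 (s = -2 + 4 = 2)
Q(Z) = 2 + Z (Q(Z) = Z + 2 = 2 + Z)
(3*Q(-1 - 4))*(467 + t(-9, -11)) = (3*(2 + (-1 - 4)))*(467 - 2) = (3*(2 - 5))*465 = (3*(-3))*465 = -9*465 = -4185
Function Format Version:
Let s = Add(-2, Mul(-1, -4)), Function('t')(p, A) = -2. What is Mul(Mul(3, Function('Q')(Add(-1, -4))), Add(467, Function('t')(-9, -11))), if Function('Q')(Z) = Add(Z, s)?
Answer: -4185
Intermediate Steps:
s = 2 (s = Add(-2, 4) = 2)
Function('Q')(Z) = Add(2, Z) (Function('Q')(Z) = Add(Z, 2) = Add(2, Z))
Mul(Mul(3, Function('Q')(Add(-1, -4))), Add(467, Function('t')(-9, -11))) = Mul(Mul(3, Add(2, Add(-1, -4))), Add(467, -2)) = Mul(Mul(3, Add(2, -5)), 465) = Mul(Mul(3, -3), 465) = Mul(-9, 465) = -4185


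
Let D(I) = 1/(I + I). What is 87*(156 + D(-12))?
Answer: 108547/8 ≈ 13568.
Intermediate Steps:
D(I) = 1/(2*I)
87*(156 + D(-12)) = 87*(156 + (½)/(-12)) = 87*(156 + (½)*(-1/12)) = 87*(156 - 1/24) = 87*(3743/24) = 108547/8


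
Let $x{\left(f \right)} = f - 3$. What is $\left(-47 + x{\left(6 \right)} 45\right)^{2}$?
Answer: $7744$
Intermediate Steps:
$x{\left(f \right)} = -3 + f$ ($x{\left(f \right)} = f - 3 = -3 + f$)
$\left(-47 + x{\left(6 \right)} 45\right)^{2} = \left(-47 + \left(-3 + 6\right) 45\right)^{2} = \left(-47 + 3 \cdot 45\right)^{2} = \left(-47 + 135\right)^{2} = 88^{2} = 7744$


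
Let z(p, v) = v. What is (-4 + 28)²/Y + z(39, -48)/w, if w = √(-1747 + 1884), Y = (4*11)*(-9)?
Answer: -16/11 - 48*√137/137 ≈ -5.5555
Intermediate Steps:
Y = -396 (Y = 44*(-9) = -396)
w = √137 ≈ 11.705
(-4 + 28)²/Y + z(39, -48)/w = (-4 + 28)²/(-396) - 48*√137/137 = 24²*(-1/396) - 48*√137/137 = 576*(-1/396) - 48*√137/137 = -16/11 - 48*√137/137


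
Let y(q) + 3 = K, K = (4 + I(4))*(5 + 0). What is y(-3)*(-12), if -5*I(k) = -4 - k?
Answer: -300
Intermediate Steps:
I(k) = ⅘ + k/5 (I(k) = -(-4 - k)/5 = ⅘ + k/5)
K = 28 (K = (4 + (⅘ + (⅕)*4))*(5 + 0) = (4 + (⅘ + ⅘))*5 = (4 + 8/5)*5 = (28/5)*5 = 28)
y(q) = 25 (y(q) = -3 + 28 = 25)
y(-3)*(-12) = 25*(-12) = -300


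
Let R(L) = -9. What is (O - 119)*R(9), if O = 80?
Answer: 351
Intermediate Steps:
(O - 119)*R(9) = (80 - 119)*(-9) = -39*(-9) = 351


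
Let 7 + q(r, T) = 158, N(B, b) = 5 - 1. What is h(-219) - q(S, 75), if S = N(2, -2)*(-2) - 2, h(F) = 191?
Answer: 40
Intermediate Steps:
N(B, b) = 4
S = -10 (S = 4*(-2) - 2 = -8 - 2 = -10)
q(r, T) = 151 (q(r, T) = -7 + 158 = 151)
h(-219) - q(S, 75) = 191 - 1*151 = 191 - 151 = 40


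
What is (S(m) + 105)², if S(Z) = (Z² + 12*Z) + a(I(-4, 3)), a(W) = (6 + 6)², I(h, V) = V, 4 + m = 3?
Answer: 56644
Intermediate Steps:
m = -1 (m = -4 + 3 = -1)
a(W) = 144 (a(W) = 12² = 144)
S(Z) = 144 + Z² + 12*Z (S(Z) = (Z² + 12*Z) + 144 = 144 + Z² + 12*Z)
(S(m) + 105)² = ((144 + (-1)² + 12*(-1)) + 105)² = ((144 + 1 - 12) + 105)² = (133 + 105)² = 238² = 56644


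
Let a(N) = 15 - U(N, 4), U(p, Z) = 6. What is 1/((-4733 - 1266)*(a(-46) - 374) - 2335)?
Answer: 1/2187300 ≈ 4.5718e-7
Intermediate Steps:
a(N) = 9 (a(N) = 15 - 1*6 = 15 - 6 = 9)
1/((-4733 - 1266)*(a(-46) - 374) - 2335) = 1/((-4733 - 1266)*(9 - 374) - 2335) = 1/(-5999*(-365) - 2335) = 1/(2189635 - 2335) = 1/2187300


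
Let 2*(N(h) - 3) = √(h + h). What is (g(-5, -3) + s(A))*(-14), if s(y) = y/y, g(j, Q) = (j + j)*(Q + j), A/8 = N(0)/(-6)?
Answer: -1134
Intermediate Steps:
N(h) = 3 + √2*√h/2 (N(h) = 3 + √(h + h)/2 = 3 + √(2*h)/2 = 3 + (√2*√h)/2 = 3 + √2*√h/2)
A = -4 (A = 8*((3 + √2*√0/2)/(-6)) = 8*((3 + (½)*√2*0)*(-⅙)) = 8*((3 + 0)*(-⅙)) = 8*(3*(-⅙)) = 8*(-½) = -4)
g(j, Q) = 2*j*(Q + j) (g(j, Q) = (2*j)*(Q + j) = 2*j*(Q + j))
s(y) = 1
(g(-5, -3) + s(A))*(-14) = (2*(-5)*(-3 - 5) + 1)*(-14) = (2*(-5)*(-8) + 1)*(-14) = (80 + 1)*(-14) = 81*(-14) = -1134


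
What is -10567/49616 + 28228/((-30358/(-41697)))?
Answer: 29199424103635/753121264 ≈ 38771.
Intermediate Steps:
-10567/49616 + 28228/((-30358/(-41697))) = -10567*1/49616 + 28228/((-30358*(-1/41697))) = -10567/49616 + 28228/(30358/41697) = -10567/49616 + 28228*(41697/30358) = -10567/49616 + 588511458/15179 = 29199424103635/753121264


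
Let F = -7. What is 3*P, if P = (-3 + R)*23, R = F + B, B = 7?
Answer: -207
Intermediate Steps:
R = 0 (R = -7 + 7 = 0)
P = -69 (P = (-3 + 0)*23 = -3*23 = -69)
3*P = 3*(-69) = -207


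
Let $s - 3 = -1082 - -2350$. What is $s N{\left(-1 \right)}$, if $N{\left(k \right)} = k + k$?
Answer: $-2542$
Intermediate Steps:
$N{\left(k \right)} = 2 k$
$s = 1271$ ($s = 3 - -1268 = 3 + \left(-1082 + 2350\right) = 3 + 1268 = 1271$)
$s N{\left(-1 \right)} = 1271 \cdot 2 \left(-1\right) = 1271 \left(-2\right) = -2542$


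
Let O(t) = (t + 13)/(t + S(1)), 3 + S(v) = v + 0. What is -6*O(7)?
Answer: -24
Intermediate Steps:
S(v) = -3 + v (S(v) = -3 + (v + 0) = -3 + v)
O(t) = (13 + t)/(-2 + t) (O(t) = (t + 13)/(t + (-3 + 1)) = (13 + t)/(t - 2) = (13 + t)/(-2 + t))
-6*O(7) = -6*(13 + 7)/(-2 + 7) = -6*20/5 = -6*4 = -24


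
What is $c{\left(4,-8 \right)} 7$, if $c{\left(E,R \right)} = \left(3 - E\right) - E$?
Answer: $-35$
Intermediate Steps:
$c{\left(E,R \right)} = 3 - 2 E$
$c{\left(4,-8 \right)} 7 = \left(3 - 8\right) 7 = \left(-5\right) 7 = -35$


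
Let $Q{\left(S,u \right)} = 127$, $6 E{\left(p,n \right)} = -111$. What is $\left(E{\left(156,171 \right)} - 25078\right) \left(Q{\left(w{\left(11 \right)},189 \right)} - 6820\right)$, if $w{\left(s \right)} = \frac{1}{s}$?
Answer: $\frac{335941749}{2} \approx 1.6797 \cdot 10^{8}$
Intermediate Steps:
$E{\left(p,n \right)} = - \frac{37}{2}$ ($E{\left(p,n \right)} = \frac{1}{6} \left(-111\right) = - \frac{37}{2}$)
$\left(E{\left(156,171 \right)} - 25078\right) \left(Q{\left(w{\left(11 \right)},189 \right)} - 6820\right) = \left(- \frac{37}{2} - 25078\right) \left(127 - 6820\right) = \left(- \frac{50193}{2}\right) \left(-6693\right) = \frac{335941749}{2}$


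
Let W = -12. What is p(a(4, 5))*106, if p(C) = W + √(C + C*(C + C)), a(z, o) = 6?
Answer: -1272 + 106*√78 ≈ -335.83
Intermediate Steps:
p(C) = -12 + √(C + 2*C²) (p(C) = -12 + √(C + C*(C + C)) = -12 + √(C + C*(2*C)) = -12 + √(C + 2*C²))
p(a(4, 5))*106 = (-12 + √(6*(1 + 2*6)))*106 = (-12 + √(6*(1 + 12)))*106 = (-12 + √(6*13))*106 = (-12 + √78)*106 = -1272 + 106*√78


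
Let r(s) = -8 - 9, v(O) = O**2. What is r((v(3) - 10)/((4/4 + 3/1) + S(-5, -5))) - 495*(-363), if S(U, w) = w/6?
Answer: 179668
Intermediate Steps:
S(U, w) = w/6 (S(U, w) = w*(1/6) = w/6)
r(s) = -17
r((v(3) - 10)/((4/4 + 3/1) + S(-5, -5))) - 495*(-363) = -17 - 495*(-363) = -17 + 179685 = 179668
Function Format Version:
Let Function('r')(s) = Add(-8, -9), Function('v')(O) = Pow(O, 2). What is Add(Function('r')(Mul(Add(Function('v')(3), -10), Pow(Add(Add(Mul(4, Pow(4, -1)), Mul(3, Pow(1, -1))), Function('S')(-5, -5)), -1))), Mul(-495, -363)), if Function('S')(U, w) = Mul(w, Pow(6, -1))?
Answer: 179668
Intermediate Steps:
Function('S')(U, w) = Mul(Rational(1, 6), w) (Function('S')(U, w) = Mul(w, Rational(1, 6)) = Mul(Rational(1, 6), w))
Function('r')(s) = -17
Add(Function('r')(Mul(Add(Function('v')(3), -10), Pow(Add(Add(Mul(4, Pow(4, -1)), Mul(3, Pow(1, -1))), Function('S')(-5, -5)), -1))), Mul(-495, -363)) = Add(-17, Mul(-495, -363)) = Add(-17, 179685) = 179668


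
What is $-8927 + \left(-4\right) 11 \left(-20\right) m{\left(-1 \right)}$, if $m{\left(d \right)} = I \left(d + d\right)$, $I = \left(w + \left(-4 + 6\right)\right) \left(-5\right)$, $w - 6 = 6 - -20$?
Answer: $290273$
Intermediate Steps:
$w = 32$ ($w = 6 + \left(6 - -20\right) = 6 + \left(6 + 20\right) = 6 + 26 = 32$)
$I = -170$ ($I = \left(32 + \left(-4 + 6\right)\right) \left(-5\right) = \left(32 + 2\right) \left(-5\right) = 34 \left(-5\right) = -170$)
$m{\left(d \right)} = - 340 d$ ($m{\left(d \right)} = - 170 \left(d + d\right) = - 170 \cdot 2 d = - 340 d$)
$-8927 + \left(-4\right) 11 \left(-20\right) m{\left(-1 \right)} = -8927 + \left(-4\right) 11 \left(-20\right) \left(\left(-340\right) \left(-1\right)\right) = -8927 + \left(-44\right) \left(-20\right) 340 = -8927 + 880 \cdot 340 = -8927 + 299200 = 290273$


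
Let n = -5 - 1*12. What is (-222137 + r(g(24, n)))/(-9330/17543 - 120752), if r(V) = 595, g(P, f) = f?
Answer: 1943255653/1059180833 ≈ 1.8347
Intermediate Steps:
n = -17 (n = -5 - 12 = -17)
(-222137 + r(g(24, n)))/(-9330/17543 - 120752) = (-222137 + 595)/(-9330/17543 - 120752) = -221542/(-9330*1/17543 - 120752) = -221542/(-9330/17543 - 120752) = -221542/(-2118361666/17543) = -221542*(-17543/2118361666) = 1943255653/1059180833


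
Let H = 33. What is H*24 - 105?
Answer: 687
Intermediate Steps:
H*24 - 105 = 33*24 - 105 = 792 - 105 = 687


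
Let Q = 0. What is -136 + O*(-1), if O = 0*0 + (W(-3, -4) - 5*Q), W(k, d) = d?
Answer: -132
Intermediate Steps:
O = -4 (O = 0*0 + (-4 - 5*0) = 0 + (-4 + 0) = 0 - 4 = -4)
-136 + O*(-1) = -136 - 4*(-1) = -136 + 4 = -132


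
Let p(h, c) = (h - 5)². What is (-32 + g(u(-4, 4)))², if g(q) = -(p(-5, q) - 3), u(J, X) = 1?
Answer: 16641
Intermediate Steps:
p(h, c) = (-5 + h)²
g(q) = -97 (g(q) = -((-5 - 5)² - 3) = -((-10)² - 3) = -(100 - 3) = -1*97 = -97)
(-32 + g(u(-4, 4)))² = (-32 - 97)² = (-129)² = 16641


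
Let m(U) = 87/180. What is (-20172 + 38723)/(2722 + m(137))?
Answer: 1113060/163349 ≈ 6.8140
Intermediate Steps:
m(U) = 29/60 (m(U) = 87*(1/180) = 29/60)
(-20172 + 38723)/(2722 + m(137)) = (-20172 + 38723)/(2722 + 29/60) = 18551/(163349/60) = 18551*(60/163349) = 1113060/163349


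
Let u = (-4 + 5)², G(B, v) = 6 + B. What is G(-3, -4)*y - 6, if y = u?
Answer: -3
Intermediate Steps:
u = 1 (u = 1² = 1)
y = 1
G(-3, -4)*y - 6 = (6 - 3)*1 - 6 = 3*1 - 6 = 3 - 6 = -3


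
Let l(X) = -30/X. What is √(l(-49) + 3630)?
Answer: 10*√1779/7 ≈ 60.255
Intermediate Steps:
√(l(-49) + 3630) = √(-30/(-49) + 3630) = √(-30*(-1/49) + 3630) = √(30/49 + 3630) = √(177900/49) = 10*√1779/7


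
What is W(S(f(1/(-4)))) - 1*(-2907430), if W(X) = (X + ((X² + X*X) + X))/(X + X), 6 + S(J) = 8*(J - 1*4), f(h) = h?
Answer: 2907391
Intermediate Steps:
S(J) = -38 + 8*J (S(J) = -6 + 8*(J - 1*4) = -6 + 8*(J - 4) = -6 + 8*(-4 + J) = -6 + (-32 + 8*J) = -38 + 8*J)
W(X) = (2*X + 2*X²)/(2*X) (W(X) = (X + ((X² + X²) + X))/((2*X)) = (X + (2*X² + X))*(1/(2*X)) = (X + (X + 2*X²))*(1/(2*X)) = (2*X + 2*X²)*(1/(2*X)) = (2*X + 2*X²)/(2*X))
W(S(f(1/(-4)))) - 1*(-2907430) = (1 + (-38 + 8/(-4))) - 1*(-2907430) = (1 + (-38 + 8*(-¼))) + 2907430 = (1 + (-38 - 2)) + 2907430 = (1 - 40) + 2907430 = -39 + 2907430 = 2907391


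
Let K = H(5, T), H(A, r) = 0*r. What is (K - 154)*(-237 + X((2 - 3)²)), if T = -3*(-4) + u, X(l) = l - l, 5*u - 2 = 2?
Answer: 36498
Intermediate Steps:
u = ⅘ (u = ⅖ + (⅕)*2 = ⅖ + ⅖ = ⅘ ≈ 0.80000)
X(l) = 0
T = 64/5 (T = -3*(-4) + ⅘ = 12 + ⅘ = 64/5 ≈ 12.800)
H(A, r) = 0
K = 0
(K - 154)*(-237 + X((2 - 3)²)) = (0 - 154)*(-237 + 0) = -154*(-237) = 36498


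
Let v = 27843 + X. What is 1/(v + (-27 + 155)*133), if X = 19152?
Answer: 1/64019 ≈ 1.5620e-5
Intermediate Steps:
v = 46995 (v = 27843 + 19152 = 46995)
1/(v + (-27 + 155)*133) = 1/(46995 + (-27 + 155)*133) = 1/(46995 + 128*133) = 1/(46995 + 17024) = 1/64019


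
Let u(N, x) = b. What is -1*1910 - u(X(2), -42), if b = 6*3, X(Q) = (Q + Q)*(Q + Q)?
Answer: -1928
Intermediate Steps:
X(Q) = 4*Q² (X(Q) = (2*Q)*(2*Q) = 4*Q²)
b = 18
u(N, x) = 18
-1*1910 - u(X(2), -42) = -1*1910 - 1*18 = -1910 - 18 = -1928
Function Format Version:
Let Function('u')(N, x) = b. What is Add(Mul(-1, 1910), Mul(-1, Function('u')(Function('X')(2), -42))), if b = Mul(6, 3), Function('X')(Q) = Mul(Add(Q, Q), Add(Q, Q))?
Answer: -1928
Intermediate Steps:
Function('X')(Q) = Mul(4, Pow(Q, 2)) (Function('X')(Q) = Mul(Mul(2, Q), Mul(2, Q)) = Mul(4, Pow(Q, 2)))
b = 18
Function('u')(N, x) = 18
Add(Mul(-1, 1910), Mul(-1, Function('u')(Function('X')(2), -42))) = Add(Mul(-1, 1910), Mul(-1, 18)) = Add(-1910, -18) = -1928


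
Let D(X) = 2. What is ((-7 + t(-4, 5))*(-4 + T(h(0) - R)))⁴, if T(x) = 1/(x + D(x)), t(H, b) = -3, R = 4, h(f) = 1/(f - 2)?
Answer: 3748096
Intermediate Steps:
h(f) = 1/(-2 + f)
T(x) = 1/(2 + x) (T(x) = 1/(x + 2) = 1/(2 + x))
((-7 + t(-4, 5))*(-4 + T(h(0) - R)))⁴ = ((-7 - 3)*(-4 + 1/(2 + (1/(-2 + 0) - 1*4))))⁴ = (-10*(-4 + 1/(2 + (1/(-2) - 4))))⁴ = (-10*(-4 + 1/(2 + (-½ - 4))))⁴ = (-10*(-4 + 1/(2 - 9/2)))⁴ = (-10*(-4 + 1/(-5/2)))⁴ = (-10*(-4 - ⅖))⁴ = (-10*(-22/5))⁴ = 44⁴ = 3748096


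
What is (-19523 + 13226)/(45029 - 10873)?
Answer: -6297/34156 ≈ -0.18436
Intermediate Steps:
(-19523 + 13226)/(45029 - 10873) = -6297/34156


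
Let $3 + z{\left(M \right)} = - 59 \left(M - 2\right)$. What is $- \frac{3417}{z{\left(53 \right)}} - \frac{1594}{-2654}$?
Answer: $\frac{2311641}{1332308} \approx 1.7351$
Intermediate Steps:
$z{\left(M \right)} = 115 - 59 M$ ($z{\left(M \right)} = -3 - 59 \left(M - 2\right) = -3 - 59 \left(-2 + M\right) = -3 - \left(-118 + 59 M\right) = 115 - 59 M$)
$- \frac{3417}{z{\left(53 \right)}} - \frac{1594}{-2654} = - \frac{3417}{115 - 3127} - \frac{1594}{-2654} = - \frac{3417}{115 - 3127} - - \frac{797}{1327} = - \frac{3417}{-3012} + \frac{797}{1327} = \left(-3417\right) \left(- \frac{1}{3012}\right) + \frac{797}{1327} = \frac{1139}{1004} + \frac{797}{1327} = \frac{2311641}{1332308}$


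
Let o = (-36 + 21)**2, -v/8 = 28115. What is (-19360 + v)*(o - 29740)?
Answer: 7209924200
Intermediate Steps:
v = -224920 (v = -8*28115 = -224920)
o = 225 (o = (-15)**2 = 225)
(-19360 + v)*(o - 29740) = (-19360 - 224920)*(225 - 29740) = -244280*(-29515) = 7209924200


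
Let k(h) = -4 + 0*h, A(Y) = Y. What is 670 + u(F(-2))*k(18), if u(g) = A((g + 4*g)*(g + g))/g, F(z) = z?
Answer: 750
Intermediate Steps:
k(h) = -4 (k(h) = -4 + 0 = -4)
u(g) = 10*g (u(g) = ((g + 4*g)*(g + g))/g = ((5*g)*(2*g))/g = (10*g²)/g = 10*g)
670 + u(F(-2))*k(18) = 670 + (10*(-2))*(-4) = 670 - 20*(-4) = 670 + 80 = 750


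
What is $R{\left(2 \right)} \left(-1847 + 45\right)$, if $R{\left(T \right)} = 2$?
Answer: $-3604$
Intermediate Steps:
$R{\left(2 \right)} \left(-1847 + 45\right) = 2 \left(-1847 + 45\right) = 2 \left(-1802\right) = -3604$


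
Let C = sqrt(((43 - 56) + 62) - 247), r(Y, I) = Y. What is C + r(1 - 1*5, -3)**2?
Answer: 16 + 3*I*sqrt(22) ≈ 16.0 + 14.071*I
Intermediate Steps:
C = 3*I*sqrt(22) (C = sqrt((-13 + 62) - 247) = sqrt(49 - 247) = sqrt(-198) = 3*I*sqrt(22) ≈ 14.071*I)
C + r(1 - 1*5, -3)**2 = 3*I*sqrt(22) + (1 - 1*5)**2 = 3*I*sqrt(22) + (1 - 5)**2 = 3*I*sqrt(22) + (-4)**2 = 3*I*sqrt(22) + 16 = 16 + 3*I*sqrt(22)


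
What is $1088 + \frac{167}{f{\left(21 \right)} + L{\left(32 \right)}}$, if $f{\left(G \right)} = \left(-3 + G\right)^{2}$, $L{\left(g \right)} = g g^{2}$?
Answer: $\frac{36004263}{33092} \approx 1088.0$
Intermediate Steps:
$L{\left(g \right)} = g^{3}$
$1088 + \frac{167}{f{\left(21 \right)} + L{\left(32 \right)}} = 1088 + \frac{167}{\left(-3 + 21\right)^{2} + 32^{3}} = 1088 + \frac{167}{18^{2} + 32768} = 1088 + \frac{167}{324 + 32768} = 1088 + \frac{167}{33092} = \frac{36004263}{33092}$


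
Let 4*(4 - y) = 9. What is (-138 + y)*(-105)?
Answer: 57225/4 ≈ 14306.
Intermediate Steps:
y = 7/4 (y = 4 - ¼*9 = 4 - 9/4 = 7/4 ≈ 1.7500)
(-138 + y)*(-105) = (-138 + 7/4)*(-105) = -545/4*(-105) = 57225/4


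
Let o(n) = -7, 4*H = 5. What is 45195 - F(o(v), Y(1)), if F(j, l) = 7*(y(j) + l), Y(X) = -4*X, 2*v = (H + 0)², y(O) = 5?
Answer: 45188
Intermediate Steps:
H = 5/4 (H = (¼)*5 = 5/4 ≈ 1.2500)
v = 25/32 (v = (5/4 + 0)²/2 = (5/4)²/2 = (½)*(25/16) = 25/32 ≈ 0.78125)
F(j, l) = 35 + 7*l (F(j, l) = 7*(5 + l) = 35 + 7*l)
45195 - F(o(v), Y(1)) = 45195 - (35 + 7*(-4*1)) = 45195 - (35 + 7*(-4)) = 45195 - (35 - 28) = 45195 - 1*7 = 45195 - 7 = 45188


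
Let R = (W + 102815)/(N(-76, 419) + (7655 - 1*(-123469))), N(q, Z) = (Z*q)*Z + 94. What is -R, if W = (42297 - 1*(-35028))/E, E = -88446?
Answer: 1010388685/129833008492 ≈ 0.0077822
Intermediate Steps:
N(q, Z) = 94 + q*Z² (N(q, Z) = q*Z² + 94 = 94 + q*Z²)
W = -25775/29482 (W = (42297 - 1*(-35028))/(-88446) = (42297 + 35028)*(-1/88446) = 77325*(-1/88446) = -25775/29482 ≈ -0.87426)
R = -1010388685/129833008492 (R = (-25775/29482 + 102815)/((94 - 76*419²) + (7655 - 1*(-123469))) = 3031166055/(29482*((94 - 76*175561) + (7655 + 123469))) = 3031166055/(29482*((94 - 13342636) + 131124)) = 3031166055/(29482*(-13342542 + 131124)) = (3031166055/29482)/(-13211418) = (3031166055/29482)*(-1/13211418) = -1010388685/129833008492 ≈ -0.0077822)
-R = -1*(-1010388685/129833008492) = 1010388685/129833008492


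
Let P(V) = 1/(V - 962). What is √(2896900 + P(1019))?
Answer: √9412028157/57 ≈ 1702.0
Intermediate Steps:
P(V) = 1/(-962 + V)
√(2896900 + P(1019)) = √(2896900 + 1/(-962 + 1019)) = √(2896900 + 1/57) = √(165123301/57) = √9412028157/57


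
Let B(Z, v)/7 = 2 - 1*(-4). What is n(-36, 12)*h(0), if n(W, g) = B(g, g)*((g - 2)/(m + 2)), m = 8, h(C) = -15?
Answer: -630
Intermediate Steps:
B(Z, v) = 42 (B(Z, v) = 7*(2 - 1*(-4)) = 7*(2 + 4) = 7*6 = 42)
n(W, g) = -42/5 + 21*g/5 (n(W, g) = 42*((g - 2)/(8 + 2)) = 42*((-2 + g)/10) = 42*((-2 + g)*(⅒)) = 42*(-⅕ + g/10) = -42/5 + 21*g/5)
n(-36, 12)*h(0) = (-42/5 + (21/5)*12)*(-15) = (-42/5 + 252/5)*(-15) = 42*(-15) = -630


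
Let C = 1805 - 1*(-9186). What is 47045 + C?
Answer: 58036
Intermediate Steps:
C = 10991 (C = 1805 + 9186 = 10991)
47045 + C = 47045 + 10991 = 58036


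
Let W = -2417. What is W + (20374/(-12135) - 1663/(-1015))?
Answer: -5954149706/2463405 ≈ -2417.0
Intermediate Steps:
W + (20374/(-12135) - 1663/(-1015)) = -2417 + (20374/(-12135) - 1663/(-1015)) = -2417 + (20374*(-1/12135) - 1663*(-1/1015)) = -2417 + (-20374/12135 + 1663/1015) = -2417 - 99821/2463405 = -5954149706/2463405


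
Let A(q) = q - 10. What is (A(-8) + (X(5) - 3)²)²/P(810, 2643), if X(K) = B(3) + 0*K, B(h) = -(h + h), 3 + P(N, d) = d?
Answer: 1323/880 ≈ 1.5034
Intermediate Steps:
P(N, d) = -3 + d
B(h) = -2*h
A(q) = -10 + q
X(K) = -6 (X(K) = -2*3 + 0*K = -6 + 0 = -6)
(A(-8) + (X(5) - 3)²)²/P(810, 2643) = ((-10 - 8) + (-6 - 3)²)²/(-3 + 2643) = (-18 + (-9)²)²/2640 = (-18 + 81)²*(1/2640) = 63²*(1/2640) = 3969*(1/2640) = 1323/880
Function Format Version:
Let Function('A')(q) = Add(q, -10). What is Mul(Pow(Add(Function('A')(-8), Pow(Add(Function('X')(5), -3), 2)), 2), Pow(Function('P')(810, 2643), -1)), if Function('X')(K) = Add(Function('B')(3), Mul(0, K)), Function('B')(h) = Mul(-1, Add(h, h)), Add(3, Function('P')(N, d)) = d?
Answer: Rational(1323, 880) ≈ 1.5034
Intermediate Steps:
Function('P')(N, d) = Add(-3, d)
Function('B')(h) = Mul(-2, h) (Function('B')(h) = Mul(-1, Mul(2, h)) = Mul(-2, h))
Function('A')(q) = Add(-10, q)
Function('X')(K) = -6 (Function('X')(K) = Add(Mul(-2, 3), Mul(0, K)) = Add(-6, 0) = -6)
Mul(Pow(Add(Function('A')(-8), Pow(Add(Function('X')(5), -3), 2)), 2), Pow(Function('P')(810, 2643), -1)) = Mul(Pow(Add(Add(-10, -8), Pow(Add(-6, -3), 2)), 2), Pow(Add(-3, 2643), -1)) = Mul(Pow(Add(-18, Pow(-9, 2)), 2), Pow(2640, -1)) = Mul(Pow(Add(-18, 81), 2), Rational(1, 2640)) = Mul(Pow(63, 2), Rational(1, 2640)) = Mul(3969, Rational(1, 2640)) = Rational(1323, 880)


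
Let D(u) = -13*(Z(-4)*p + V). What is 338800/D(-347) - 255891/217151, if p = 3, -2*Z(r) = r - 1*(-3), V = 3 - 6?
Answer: 147131537851/8468889 ≈ 17373.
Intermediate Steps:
V = -3
Z(r) = -3/2 - r/2 (Z(r) = -(r - 1*(-3))/2 = -(r + 3)/2 = -(3 + r)/2 = -3/2 - r/2)
D(u) = 39/2 (D(u) = -13*((-3/2 - ½*(-4))*3 - 3) = -13*((-3/2 + 2)*3 - 3) = -13*((½)*3 - 3) = -13*(3/2 - 3) = -13*(-3/2) = 39/2)
338800/D(-347) - 255891/217151 = 338800/(39/2) - 255891/217151 = 338800*(2/39) - 255891*1/217151 = 677600/39 - 255891/217151 = 147131537851/8468889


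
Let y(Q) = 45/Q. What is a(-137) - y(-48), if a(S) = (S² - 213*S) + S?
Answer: 765023/16 ≈ 47814.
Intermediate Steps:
a(S) = S² - 212*S
a(-137) - y(-48) = -137*(-212 - 137) - 45/(-48) = -137*(-349) - 45*(-1)/48 = 47813 - 1*(-15/16) = 47813 + 15/16 = 765023/16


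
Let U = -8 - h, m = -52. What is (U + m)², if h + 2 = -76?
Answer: 324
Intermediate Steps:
h = -78 (h = -2 - 76 = -78)
U = 70 (U = -8 - 1*(-78) = -8 + 78 = 70)
(U + m)² = (70 - 52)² = 18² = 324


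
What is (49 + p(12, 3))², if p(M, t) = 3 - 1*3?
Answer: 2401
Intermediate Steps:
p(M, t) = 0 (p(M, t) = 3 - 3 = 0)
(49 + p(12, 3))² = (49 + 0)² = 49² = 2401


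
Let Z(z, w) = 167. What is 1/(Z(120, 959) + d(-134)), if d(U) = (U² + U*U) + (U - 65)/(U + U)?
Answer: 268/9669371 ≈ 2.7716e-5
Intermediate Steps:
d(U) = 2*U² + (-65 + U)/(2*U) (d(U) = (U² + U²) + (-65 + U)/((2*U)) = 2*U² + (-65 + U)*(1/(2*U)) = 2*U² + (-65 + U)/(2*U))
1/(Z(120, 959) + d(-134)) = 1/(167 + (½)*(-65 - 134 + 4*(-134)³)/(-134)) = 1/(167 + (½)*(-1/134)*(-65 - 134 + 4*(-2406104))) = 1/(167 + (½)*(-1/134)*(-65 - 134 - 9624416)) = 1/(167 + (½)*(-1/134)*(-9624615)) = 1/(167 + 9624615/268) = 1/(9669371/268) = 268/9669371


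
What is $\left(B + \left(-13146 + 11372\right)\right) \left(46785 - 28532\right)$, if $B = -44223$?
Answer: $-839583241$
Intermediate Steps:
$\left(B + \left(-13146 + 11372\right)\right) \left(46785 - 28532\right) = \left(-44223 + \left(-13146 + 11372\right)\right) \left(46785 - 28532\right) = \left(-44223 - 1774\right) 18253 = \left(-45997\right) 18253 = -839583241$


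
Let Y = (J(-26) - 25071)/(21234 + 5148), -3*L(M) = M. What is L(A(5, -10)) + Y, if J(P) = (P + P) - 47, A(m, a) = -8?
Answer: 22591/13191 ≈ 1.7126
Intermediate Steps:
L(M) = -M/3
J(P) = -47 + 2*P (J(P) = 2*P - 47 = -47 + 2*P)
Y = -4195/4397 (Y = ((-47 + 2*(-26)) - 25071)/(21234 + 5148) = ((-47 - 52) - 25071)/26382 = (-99 - 25071)*(1/26382) = -25170*1/26382 = -4195/4397 ≈ -0.95406)
L(A(5, -10)) + Y = -⅓*(-8) - 4195/4397 = 8/3 - 4195/4397 = 22591/13191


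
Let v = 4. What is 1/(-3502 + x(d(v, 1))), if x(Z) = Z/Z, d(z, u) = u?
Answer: -1/3501 ≈ -0.00028563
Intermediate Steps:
x(Z) = 1
1/(-3502 + x(d(v, 1))) = 1/(-3502 + 1) = 1/(-3501) = -1/3501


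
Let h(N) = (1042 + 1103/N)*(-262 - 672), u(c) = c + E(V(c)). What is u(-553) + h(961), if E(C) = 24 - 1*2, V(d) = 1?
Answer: -936812601/961 ≈ -9.7483e+5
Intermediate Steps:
E(C) = 22 (E(C) = 24 - 2 = 22)
u(c) = 22 + c (u(c) = c + 22 = 22 + c)
h(N) = -973228 - 1030202/N (h(N) = (1042 + 1103/N)*(-934) = -973228 - 1030202/N)
u(-553) + h(961) = (22 - 553) + (-973228 - 1030202/961) = -531 + (-973228 - 1030202*1/961) = -531 + (-973228 - 1030202/961) = -531 - 936302310/961 = -936812601/961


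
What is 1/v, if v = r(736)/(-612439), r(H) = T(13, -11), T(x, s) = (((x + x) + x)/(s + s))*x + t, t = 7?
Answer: 13473658/353 ≈ 38169.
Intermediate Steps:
T(x, s) = 7 + 3*x**2/(2*s) (T(x, s) = (((x + x) + x)/(s + s))*x + 7 = ((2*x + x)/((2*s)))*x + 7 = ((3*x)*(1/(2*s)))*x + 7 = (3*x/(2*s))*x + 7 = 3*x**2/(2*s) + 7 = 7 + 3*x**2/(2*s))
r(H) = -353/22 (r(H) = 7 + (3/2)*13**2/(-11) = 7 + (3/2)*(-1/11)*169 = 7 - 507/22 = -353/22)
v = 353/13473658 (v = -353/22/(-612439) = -353/22*(-1/612439) = 353/13473658 ≈ 2.6199e-5)
1/v = 1/(353/13473658) = 13473658/353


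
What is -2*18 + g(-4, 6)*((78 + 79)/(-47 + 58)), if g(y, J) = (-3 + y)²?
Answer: 7297/11 ≈ 663.36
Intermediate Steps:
-2*18 + g(-4, 6)*((78 + 79)/(-47 + 58)) = -2*18 + (-3 - 4)²*((78 + 79)/(-47 + 58)) = -36 + (-7)²*(157/11) = -36 + 49*(157*(1/11)) = -36 + 49*(157/11) = -36 + 7693/11 = 7297/11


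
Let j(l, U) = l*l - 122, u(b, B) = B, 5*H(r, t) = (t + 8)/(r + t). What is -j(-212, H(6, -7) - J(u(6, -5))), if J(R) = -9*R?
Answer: -44822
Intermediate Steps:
H(r, t) = (8 + t)/(5*(r + t)) (H(r, t) = ((t + 8)/(r + t))/5 = ((8 + t)/(r + t))/5 = (8 + t)/(5*(r + t)))
j(l, U) = -122 + l² (j(l, U) = l² - 122 = -122 + l²)
-j(-212, H(6, -7) - J(u(6, -5))) = -(-122 + (-212)²) = -(-122 + 44944) = -1*44822 = -44822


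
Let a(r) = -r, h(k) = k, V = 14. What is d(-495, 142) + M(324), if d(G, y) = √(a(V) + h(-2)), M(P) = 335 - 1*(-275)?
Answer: 610 + 4*I ≈ 610.0 + 4.0*I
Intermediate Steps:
M(P) = 610 (M(P) = 335 + 275 = 610)
d(G, y) = 4*I (d(G, y) = √(-1*14 - 2) = √(-14 - 2) = √(-16) = 4*I)
d(-495, 142) + M(324) = 4*I + 610 = 610 + 4*I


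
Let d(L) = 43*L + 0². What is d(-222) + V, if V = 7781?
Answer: -1765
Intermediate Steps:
d(L) = 43*L (d(L) = 43*L + 0 = 43*L)
d(-222) + V = 43*(-222) + 7781 = -9546 + 7781 = -1765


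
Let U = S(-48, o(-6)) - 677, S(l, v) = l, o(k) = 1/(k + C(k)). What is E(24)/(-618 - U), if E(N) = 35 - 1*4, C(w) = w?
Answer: 31/107 ≈ 0.28972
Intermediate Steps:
E(N) = 31 (E(N) = 35 - 4 = 31)
o(k) = 1/(2*k) (o(k) = 1/(k + k) = 1/(2*k))
U = -725 (U = -48 - 677 = -725)
E(24)/(-618 - U) = 31/(-618 - 1*(-725)) = 31/(-618 + 725) = 31/107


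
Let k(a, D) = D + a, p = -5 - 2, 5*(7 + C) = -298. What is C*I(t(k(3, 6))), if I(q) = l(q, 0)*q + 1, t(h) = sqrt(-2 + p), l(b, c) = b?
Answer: 2664/5 ≈ 532.80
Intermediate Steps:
C = -333/5 (C = -7 + (1/5)*(-298) = -7 - 298/5 = -333/5 ≈ -66.600)
p = -7
t(h) = 3*I (t(h) = sqrt(-2 - 7) = sqrt(-9) = 3*I)
I(q) = 1 + q**2 (I(q) = q*q + 1 = q**2 + 1 = 1 + q**2)
C*I(t(k(3, 6))) = -333*(1 + (3*I)**2)/5 = -333*(1 - 9)/5 = -333/5*(-8) = 2664/5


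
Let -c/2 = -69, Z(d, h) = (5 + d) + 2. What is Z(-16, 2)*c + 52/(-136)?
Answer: -42241/34 ≈ -1242.4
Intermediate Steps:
Z(d, h) = 7 + d
c = 138 (c = -2*(-69) = 138)
Z(-16, 2)*c + 52/(-136) = (7 - 16)*138 + 52/(-136) = -9*138 + 52*(-1/136) = -1242 - 13/34 = -42241/34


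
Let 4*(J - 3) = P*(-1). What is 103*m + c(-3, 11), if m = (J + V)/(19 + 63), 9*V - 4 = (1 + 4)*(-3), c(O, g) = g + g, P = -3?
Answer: 74317/2952 ≈ 25.175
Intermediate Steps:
c(O, g) = 2*g
J = 15/4 (J = 3 + (-3*(-1))/4 = 3 + (¼)*3 = 3 + ¾ = 15/4 ≈ 3.7500)
V = -11/9 (V = 4/9 + ((1 + 4)*(-3))/9 = 4/9 + (5*(-3))/9 = 4/9 + (⅑)*(-15) = 4/9 - 5/3 = -11/9 ≈ -1.2222)
m = 91/2952 (m = (15/4 - 11/9)/(19 + 63) = (91/36)/82 = (91/36)*(1/82) = 91/2952 ≈ 0.030827)
103*m + c(-3, 11) = 103*(91/2952) + 2*11 = 9373/2952 + 22 = 74317/2952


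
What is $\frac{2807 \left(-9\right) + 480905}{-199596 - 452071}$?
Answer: $- \frac{455642}{651667} \approx -0.69919$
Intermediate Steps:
$\frac{2807 \left(-9\right) + 480905}{-199596 - 452071} = \frac{-25263 + 480905}{-651667} = 455642 \left(- \frac{1}{651667}\right) = - \frac{455642}{651667}$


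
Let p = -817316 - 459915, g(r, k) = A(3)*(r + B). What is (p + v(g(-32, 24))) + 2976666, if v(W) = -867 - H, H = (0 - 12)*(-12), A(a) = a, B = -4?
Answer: 1698424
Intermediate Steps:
g(r, k) = -12 + 3*r (g(r, k) = 3*(r - 4) = 3*(-4 + r) = -12 + 3*r)
p = -1277231
H = 144 (H = -12*(-12) = 144)
v(W) = -1011 (v(W) = -867 - 1*144 = -867 - 144 = -1011)
(p + v(g(-32, 24))) + 2976666 = (-1277231 - 1011) + 2976666 = -1278242 + 2976666 = 1698424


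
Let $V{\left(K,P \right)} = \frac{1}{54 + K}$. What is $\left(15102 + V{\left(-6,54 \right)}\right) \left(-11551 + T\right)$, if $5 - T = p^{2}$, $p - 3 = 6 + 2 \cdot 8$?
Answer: $- \frac{2940907129}{16} \approx -1.8381 \cdot 10^{8}$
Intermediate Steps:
$p = 25$ ($p = 3 + \left(6 + 2 \cdot 8\right) = 3 + \left(6 + 16\right) = 3 + 22 = 25$)
$T = -620$ ($T = 5 - 25^{2} = 5 - 625 = -620$)
$\left(15102 + V{\left(-6,54 \right)}\right) \left(-11551 + T\right) = \left(15102 + \frac{1}{54 - 6}\right) \left(-11551 - 620\right) = \left(15102 + \frac{1}{48}\right) \left(-12171\right) = \frac{724897}{48} \left(-12171\right) = - \frac{2940907129}{16}$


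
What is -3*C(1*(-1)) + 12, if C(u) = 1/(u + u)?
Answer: 27/2 ≈ 13.500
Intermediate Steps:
C(u) = 1/(2*u)
-3*C(1*(-1)) + 12 = -3/(2*(1*(-1))) + 12 = -3/(2*(-1)) + 12 = -3*(-1)/2 + 12 = -3*(-1/2) + 12 = 3/2 + 12 = 27/2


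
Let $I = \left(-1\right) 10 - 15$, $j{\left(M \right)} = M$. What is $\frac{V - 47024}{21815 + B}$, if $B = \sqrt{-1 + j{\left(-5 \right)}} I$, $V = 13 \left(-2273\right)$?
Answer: $- \frac{47726857}{13597085} - \frac{10939 i \sqrt{6}}{2719417} \approx -3.5101 - 0.0098532 i$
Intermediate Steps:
$V = -29549$
$I = -25$ ($I = -10 - 15 = -25$)
$B = - 25 i \sqrt{6}$ ($B = \sqrt{-1 - 5} \left(-25\right) = \sqrt{-6} \left(-25\right) = i \sqrt{6} \left(-25\right) = - 25 i \sqrt{6} \approx - 61.237 i$)
$\frac{V - 47024}{21815 + B} = \frac{-29549 - 47024}{21815 - 25 i \sqrt{6}} = - \frac{76573}{21815 - 25 i \sqrt{6}}$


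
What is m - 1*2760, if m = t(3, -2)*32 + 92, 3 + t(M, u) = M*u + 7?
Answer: -2732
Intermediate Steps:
t(M, u) = 4 + M*u (t(M, u) = -3 + (M*u + 7) = -3 + (7 + M*u) = 4 + M*u)
m = 28 (m = (4 + 3*(-2))*32 + 92 = (4 - 6)*32 + 92 = -2*32 + 92 = -64 + 92 = 28)
m - 1*2760 = 28 - 1*2760 = 28 - 2760 = -2732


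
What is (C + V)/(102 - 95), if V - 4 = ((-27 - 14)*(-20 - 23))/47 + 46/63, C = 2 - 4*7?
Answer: 48089/20727 ≈ 2.3201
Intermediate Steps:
C = -26 (C = 2 - 28 = -26)
V = 125075/2961 (V = 4 + (((-27 - 14)*(-20 - 23))/47 + 46/63) = 4 + (-41*(-43)*(1/47) + 46*(1/63)) = 4 + (1763*(1/47) + 46/63) = 4 + (1763/47 + 46/63) = 4 + 113231/2961 = 125075/2961 ≈ 42.241)
(C + V)/(102 - 95) = (-26 + 125075/2961)/(102 - 95) = (48089/2961)/7 = (48089/2961)*(⅐) = 48089/20727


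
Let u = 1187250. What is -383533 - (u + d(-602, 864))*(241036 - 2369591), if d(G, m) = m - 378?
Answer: 2528161017947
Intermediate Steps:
d(G, m) = -378 + m
-383533 - (u + d(-602, 864))*(241036 - 2369591) = -383533 - (1187250 + (-378 + 864))*(241036 - 2369591) = -383533 - (1187250 + 486)*(-2128555) = -383533 - 1187736*(-2128555) = -383533 - 1*(-2528161401480) = -383533 + 2528161401480 = 2528161017947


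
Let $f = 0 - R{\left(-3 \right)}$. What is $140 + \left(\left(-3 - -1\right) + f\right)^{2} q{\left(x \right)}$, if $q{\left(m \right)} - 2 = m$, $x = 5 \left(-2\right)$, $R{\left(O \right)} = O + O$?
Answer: $12$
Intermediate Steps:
$R{\left(O \right)} = 2 O$
$f = 6$ ($f = 0 - 2 \left(-3\right) = 0 - -6 = 0 + 6 = 6$)
$x = -10$
$q{\left(m \right)} = 2 + m$
$140 + \left(\left(-3 - -1\right) + f\right)^{2} q{\left(x \right)} = 140 + \left(\left(-3 - -1\right) + 6\right)^{2} \left(2 - 10\right) = 140 + \left(\left(-3 + 1\right) + 6\right)^{2} \left(-8\right) = 140 + \left(-2 + 6\right)^{2} \left(-8\right) = 140 + 4^{2} \left(-8\right) = 140 + 16 \left(-8\right) = 140 - 128 = 12$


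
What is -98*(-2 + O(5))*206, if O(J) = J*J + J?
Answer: -565264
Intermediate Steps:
O(J) = J + J² (O(J) = J² + J = J + J²)
-98*(-2 + O(5))*206 = -98*(-2 + 5*(1 + 5))*206 = -98*(-2 + 5*6)*206 = -98*(-2 + 30)*206 = -98*28*206 = -2744*206 = -565264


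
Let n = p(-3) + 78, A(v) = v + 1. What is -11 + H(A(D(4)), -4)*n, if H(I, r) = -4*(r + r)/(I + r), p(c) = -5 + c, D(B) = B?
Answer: 2229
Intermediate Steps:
A(v) = 1 + v
H(I, r) = -8*r/(I + r) (H(I, r) = -4*2*r/(I + r) = -8*r/(I + r))
n = 70 (n = (-5 - 3) + 78 = -8 + 78 = 70)
-11 + H(A(D(4)), -4)*n = -11 - 8*(-4)/((1 + 4) - 4)*70 = -11 - 8*(-4)/(5 - 4)*70 = -11 - 8*(-4)/1*70 = -11 - 8*(-4)*1*70 = -11 + 32*70 = -11 + 2240 = 2229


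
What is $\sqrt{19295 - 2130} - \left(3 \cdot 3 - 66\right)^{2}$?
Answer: $-3249 + \sqrt{17165} \approx -3118.0$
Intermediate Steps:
$\sqrt{19295 - 2130} - \left(3 \cdot 3 - 66\right)^{2} = \sqrt{17165} - \left(9 - 66\right)^{2} = \sqrt{17165} - \left(-57\right)^{2} = \sqrt{17165} - 3249 = -3249 + \sqrt{17165}$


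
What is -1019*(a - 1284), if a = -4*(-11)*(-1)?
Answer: 1353232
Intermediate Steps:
a = -44 (a = 44*(-1) = -44)
-1019*(a - 1284) = -1019*(-44 - 1284) = -1019*(-1328) = 1353232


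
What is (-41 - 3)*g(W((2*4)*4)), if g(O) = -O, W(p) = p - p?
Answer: 0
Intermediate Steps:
W(p) = 0
(-41 - 3)*g(W((2*4)*4)) = (-41 - 3)*(-1*0) = -44*0 = 0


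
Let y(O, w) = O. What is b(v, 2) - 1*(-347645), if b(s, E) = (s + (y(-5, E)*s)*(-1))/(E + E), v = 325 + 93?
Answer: 348272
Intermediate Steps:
v = 418
b(s, E) = 3*s/E (b(s, E) = (s - 5*s*(-1))/(E + E) = (s + 5*s)/((2*E)) = (6*s)*(1/(2*E)) = 3*s/E)
b(v, 2) - 1*(-347645) = 3*418/2 - 1*(-347645) = 3*418*(1/2) + 347645 = 627 + 347645 = 348272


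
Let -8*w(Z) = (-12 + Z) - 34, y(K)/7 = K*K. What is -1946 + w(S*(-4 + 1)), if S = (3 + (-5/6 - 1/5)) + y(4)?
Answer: -151801/80 ≈ -1897.5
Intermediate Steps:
y(K) = 7*K**2 (y(K) = 7*(K*K) = 7*K**2)
S = 3419/30 (S = (3 + (-5/6 - 1/5)) + 7*4**2 = (3 + (-5*1/6 - 1*1/5)) + 7*16 = (3 + (-5/6 - 1/5)) + 112 = (3 - 31/30) + 112 = 59/30 + 112 = 3419/30 ≈ 113.97)
w(Z) = 23/4 - Z/8 (w(Z) = -((-12 + Z) - 34)/8 = -(-46 + Z)/8 = 23/4 - Z/8)
-1946 + w(S*(-4 + 1)) = -1946 + (23/4 - 3419*(-4 + 1)/240) = -1946 + (23/4 - 3419*(-3)/240) = -1946 + (23/4 - 1/8*(-3419/10)) = -1946 + (23/4 + 3419/80) = -1946 + 3879/80 = -151801/80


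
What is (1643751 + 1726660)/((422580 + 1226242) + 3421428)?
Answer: 3370411/5070250 ≈ 0.66474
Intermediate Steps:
(1643751 + 1726660)/((422580 + 1226242) + 3421428) = 3370411/(1648822 + 3421428) = 3370411/5070250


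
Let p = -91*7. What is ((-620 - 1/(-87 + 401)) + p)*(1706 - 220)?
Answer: -293261357/157 ≈ -1.8679e+6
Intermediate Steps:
p = -637
((-620 - 1/(-87 + 401)) + p)*(1706 - 220) = ((-620 - 1/(-87 + 401)) - 637)*(1706 - 220) = ((-620 - 1/314) - 637)*1486 = (-194681/314 - 637)*1486 = -394699/314*1486 = -293261357/157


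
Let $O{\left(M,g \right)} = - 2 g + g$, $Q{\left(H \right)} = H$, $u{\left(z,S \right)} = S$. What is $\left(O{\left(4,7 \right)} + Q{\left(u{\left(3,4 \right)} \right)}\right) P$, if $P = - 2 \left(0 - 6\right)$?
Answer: $-36$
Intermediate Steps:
$P = 12$ ($P = \left(-2\right) \left(-6\right) = 12$)
$O{\left(M,g \right)} = - g$
$\left(O{\left(4,7 \right)} + Q{\left(u{\left(3,4 \right)} \right)}\right) P = \left(\left(-1\right) 7 + 4\right) 12 = \left(-7 + 4\right) 12 = \left(-3\right) 12 = -36$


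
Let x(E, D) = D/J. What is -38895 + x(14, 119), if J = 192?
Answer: -7467721/192 ≈ -38894.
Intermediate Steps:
x(E, D) = D/192
-38895 + x(14, 119) = -38895 + (1/192)*119 = -38895 + 119/192 = -7467721/192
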